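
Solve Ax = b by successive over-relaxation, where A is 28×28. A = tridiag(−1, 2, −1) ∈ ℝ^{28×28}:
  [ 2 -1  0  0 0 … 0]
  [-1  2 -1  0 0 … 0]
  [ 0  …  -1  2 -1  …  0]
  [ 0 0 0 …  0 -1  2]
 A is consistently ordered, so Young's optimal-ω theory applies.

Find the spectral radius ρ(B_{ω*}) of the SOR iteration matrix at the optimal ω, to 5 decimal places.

B_J for the 28×28 system has eigenvalues cos(kπ/29); ρ_J = cos(π/29) = 0.99414.
root = sin(π/29) = 0.108119  (since 1−cos² = sin²).
Then 2/(1+√(1−ρ_J²)) = 2/(1+0.108119); ω* = 2/1.108119 = 1.80486.
At ω = 1.80486 every |λ(B_ω)| = ω−1, so ρ_SOR = 0.80486.

ρ_SOR = 0.80486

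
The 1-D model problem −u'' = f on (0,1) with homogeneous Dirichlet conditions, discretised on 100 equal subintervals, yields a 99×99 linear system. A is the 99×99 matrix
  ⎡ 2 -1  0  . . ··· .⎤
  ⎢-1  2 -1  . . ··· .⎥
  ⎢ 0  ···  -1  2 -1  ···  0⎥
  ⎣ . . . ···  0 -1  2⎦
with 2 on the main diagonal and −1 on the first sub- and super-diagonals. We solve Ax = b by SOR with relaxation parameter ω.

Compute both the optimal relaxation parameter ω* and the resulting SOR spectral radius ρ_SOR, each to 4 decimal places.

With n=99, ρ(Jacobi) = cos(π/100) = 0.9995.
√(1 − cos²(π/100)) = sin(π/100) ≈ 0.03141.
ω* = 2 / (1 + 0.03141) = 2 / 1.03141 ≈ 1.9391.
Hence ρ(B_{ω*}) = 1.9391 − 1 = 0.9391.

ω* = 1.9391, ρ_SOR = 0.9391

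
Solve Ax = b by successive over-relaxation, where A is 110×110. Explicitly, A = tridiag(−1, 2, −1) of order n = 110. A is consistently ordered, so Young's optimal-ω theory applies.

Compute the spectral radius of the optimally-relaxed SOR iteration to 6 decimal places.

[ρ_J] n=110: ρ(B_J) = cos(π/(n+1)) = cos(π/111) = 0.999600.
√(1−ρ_J²) simplifies to sin(π/111) = 0.0282989.
ω* = 2 / (1 + 0.0282989) = 2 / 1.0282989 ≈ 1.944960.
At ω = 1.944960 every |λ(B_ω)| = ω−1, so ρ_SOR = 0.944960.

ρ_SOR = 0.944960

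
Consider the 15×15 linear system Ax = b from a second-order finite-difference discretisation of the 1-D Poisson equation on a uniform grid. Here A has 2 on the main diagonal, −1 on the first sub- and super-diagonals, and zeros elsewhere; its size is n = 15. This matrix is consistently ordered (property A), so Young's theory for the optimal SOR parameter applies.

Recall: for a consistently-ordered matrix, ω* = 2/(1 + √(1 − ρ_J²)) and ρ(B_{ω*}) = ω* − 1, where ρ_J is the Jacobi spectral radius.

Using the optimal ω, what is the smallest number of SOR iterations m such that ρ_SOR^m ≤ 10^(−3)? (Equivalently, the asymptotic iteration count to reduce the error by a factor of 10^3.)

m = 18

½·tridiag(1,0,1) at n=15: λ_k = cos(kπ/16); max |λ| at k=1 ⇒ ρ_J = cos(π/16) ≈ 0.9807853.
√(1−ρ_J²) = |sin(π/16)| = 0.1950903
ω* = 2/(1+0.1950903) = 1.6735137
Hence ρ(B_{ω*}) = 1.6735137 − 1 = 0.6735137.
ρ_SOR^m ≤ 10^(−3) ⇔ m ≥ 3·ln10/(−ln 0.6735137) = 6.90776/0.395247 = 17.477; m = ⌈17.477⌉ = 18.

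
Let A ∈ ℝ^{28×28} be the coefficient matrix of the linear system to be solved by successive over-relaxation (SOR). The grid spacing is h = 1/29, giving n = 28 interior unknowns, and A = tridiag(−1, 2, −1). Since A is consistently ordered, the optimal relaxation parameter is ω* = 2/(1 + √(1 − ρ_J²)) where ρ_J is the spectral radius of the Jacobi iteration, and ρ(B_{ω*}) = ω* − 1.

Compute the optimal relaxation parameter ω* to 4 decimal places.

n=28: λ(B_J) = 1 − λ(A)/2 = cos(kπ/29); k=1 gives ρ_J = 0.9941.
1 − cos²(π/29) = sin²(π/29) ⇒ √(1−ρ_J²) = sin(π/29) = 0.10812.
Young: ω* = 2/(1+√(1−ρ_J²)) = 2/(1+0.10812) = 2/1.10812 = 1.8049.
ρ_SOR = ω* − 1 = 1.8049 − 1 = 0.8049.

ω* = 1.8049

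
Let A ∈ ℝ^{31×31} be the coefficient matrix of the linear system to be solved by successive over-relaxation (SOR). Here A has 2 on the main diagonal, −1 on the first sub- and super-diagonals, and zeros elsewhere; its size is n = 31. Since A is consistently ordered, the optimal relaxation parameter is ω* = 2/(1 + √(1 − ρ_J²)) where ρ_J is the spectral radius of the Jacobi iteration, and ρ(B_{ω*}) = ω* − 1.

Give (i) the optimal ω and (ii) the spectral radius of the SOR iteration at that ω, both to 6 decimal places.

ω* = 1.821465, ρ_SOR = 0.821465

spectrum of D⁻¹(L+U) = {cos(kπ/32) : 1≤k≤31}; ρ_J = cos(π/32) = 0.995185.
1 − cos²(π/32) = sin²(π/32) ⇒ √(1−ρ_J²) = sin(π/32) = 0.0980171.
ω* = 2/(1+0.0980171) = 1.821465
and ρ(B_{ω*}) = 1.821465 − 1 = 0.821465.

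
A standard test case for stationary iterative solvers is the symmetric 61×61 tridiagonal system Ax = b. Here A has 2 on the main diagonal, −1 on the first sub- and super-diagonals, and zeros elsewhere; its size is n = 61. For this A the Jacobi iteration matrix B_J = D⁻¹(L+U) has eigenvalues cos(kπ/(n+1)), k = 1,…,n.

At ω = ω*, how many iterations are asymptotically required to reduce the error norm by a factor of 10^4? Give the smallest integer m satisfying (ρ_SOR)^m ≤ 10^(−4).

[ρ_J] n=61: ρ(B_J) = cos(π/(n+1)) = cos(π/62) = 0.9987165.
√(1−ρ_J²) simplifies to sin(π/62) = 0.0506492.
ω* = 2/(1 + 0.0506492) = 2/1.0506492 = 1.9035849.
Hence ρ(B_{ω*}) = 1.9035849 − 1 = 0.9035849.
m ≥ 4·ln10 / (−ln 0.9035849) = 90.845; smallest integer m = 91.

m = 91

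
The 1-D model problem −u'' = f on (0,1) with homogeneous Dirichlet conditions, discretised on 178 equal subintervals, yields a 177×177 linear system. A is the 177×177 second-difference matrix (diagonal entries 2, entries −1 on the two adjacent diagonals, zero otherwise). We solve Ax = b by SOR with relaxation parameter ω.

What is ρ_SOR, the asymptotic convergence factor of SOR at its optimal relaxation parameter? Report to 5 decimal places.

ρ_SOR = 0.96532

½·tridiag(1,0,1) at n=177: λ_k = cos(kπ/178); max |λ| at k=1 ⇒ ρ_J = cos(π/178) ≈ 0.99984.
√(1−ρ_J²) = |sin(π/178)| = 0.017648
Then 2/(1+√(1−ρ_J²)) = 2/(1+0.017648); ω* = 2/1.017648 = 1.96532.
Hence ρ(B_{ω*}) = 1.96532 − 1 = 0.96532.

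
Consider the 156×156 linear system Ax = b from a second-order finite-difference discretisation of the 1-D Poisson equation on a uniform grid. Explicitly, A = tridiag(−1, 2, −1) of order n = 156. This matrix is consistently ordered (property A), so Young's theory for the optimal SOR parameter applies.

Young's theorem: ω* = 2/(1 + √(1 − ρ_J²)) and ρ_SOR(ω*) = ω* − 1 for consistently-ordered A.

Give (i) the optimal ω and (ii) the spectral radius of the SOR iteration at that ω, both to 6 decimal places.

½·tridiag(1,0,1) at n=156: λ_k = cos(kπ/157); max |λ| at k=1 ⇒ ρ_J = cos(π/157) ≈ 0.999800.
1 − cos²(π/157) = sin²(π/157) ⇒ √(1−ρ_J²) = sin(π/157) = 0.0200088.
ω* = 2 / (1 + 0.0200088) = 2 / 1.0200088 ≈ 1.960767.
[ρ_SOR] ω* − 1 = 0.960767.

ω* = 1.960767, ρ_SOR = 0.960767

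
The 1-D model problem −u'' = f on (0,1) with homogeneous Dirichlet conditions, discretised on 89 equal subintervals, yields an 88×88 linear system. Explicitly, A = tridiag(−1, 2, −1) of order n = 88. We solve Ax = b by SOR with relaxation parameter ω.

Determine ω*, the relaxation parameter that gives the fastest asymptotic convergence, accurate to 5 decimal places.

ω* = 1.93182

B_J for the 88×88 system has eigenvalues cos(kπ/89); ρ_J = cos(π/89) = 0.99938.
√(1−ρ_J²) simplifies to sin(π/89) = 0.035291.
ω* = 2/(1+0.035291) = 1.93182
ρ_SOR = ω* − 1 ≈ 0.93182.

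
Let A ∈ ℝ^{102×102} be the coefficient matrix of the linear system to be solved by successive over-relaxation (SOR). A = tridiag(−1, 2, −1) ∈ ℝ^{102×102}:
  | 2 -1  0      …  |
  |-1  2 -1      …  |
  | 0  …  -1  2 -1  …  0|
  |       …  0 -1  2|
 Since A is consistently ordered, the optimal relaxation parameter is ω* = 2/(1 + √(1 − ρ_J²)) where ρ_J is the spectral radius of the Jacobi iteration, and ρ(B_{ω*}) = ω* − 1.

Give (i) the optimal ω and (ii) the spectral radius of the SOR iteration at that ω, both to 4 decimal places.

ω* = 1.9408, ρ_SOR = 0.9408

[ρ_J] n=102: ρ(B_J) = cos(π/(n+1)) = cos(π/103) = 0.9995.
√(1−ρ_J²) simplifies to sin(π/103) = 0.03050.
Young: ω* = 2/(1+√(1−ρ_J²)) = 2/(1+0.03050) = 2/1.03050 = 1.9408.
ρ_SOR = ω* − 1 = 1.9408 − 1 = 0.9408.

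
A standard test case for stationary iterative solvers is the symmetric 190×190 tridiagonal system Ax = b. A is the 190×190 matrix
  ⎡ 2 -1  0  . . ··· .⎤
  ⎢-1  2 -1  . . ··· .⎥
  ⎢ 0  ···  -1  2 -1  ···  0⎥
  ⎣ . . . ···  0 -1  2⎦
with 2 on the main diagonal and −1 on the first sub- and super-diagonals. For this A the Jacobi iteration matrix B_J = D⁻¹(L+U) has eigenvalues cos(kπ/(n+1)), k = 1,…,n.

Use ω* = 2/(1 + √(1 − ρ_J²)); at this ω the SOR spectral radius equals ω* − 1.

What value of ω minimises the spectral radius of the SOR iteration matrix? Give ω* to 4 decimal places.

ω* = 1.9676

n=190: λ(B_J) = 1 − λ(A)/2 = cos(kπ/191); k=1 gives ρ_J = 0.9999.
1 − cos²(π/191) = sin²(π/191) ⇒ √(1−ρ_J²) = sin(π/191) = 0.01645.
ω* = 2 / (1 + 0.01645) = 2 / 1.01645 ≈ 1.9676.
At ω = 1.9676 every |λ(B_ω)| = ω−1, so ρ_SOR = 0.9676.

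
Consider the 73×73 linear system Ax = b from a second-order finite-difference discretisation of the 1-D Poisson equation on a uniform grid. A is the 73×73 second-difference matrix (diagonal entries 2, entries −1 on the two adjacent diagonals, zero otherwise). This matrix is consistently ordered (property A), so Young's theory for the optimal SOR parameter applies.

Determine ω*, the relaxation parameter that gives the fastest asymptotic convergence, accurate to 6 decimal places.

With n=73, ρ(Jacobi) = cos(π/74) = 0.999099.
√(1−ρ_J²) simplifies to sin(π/74) = 0.0424412.
ω* = 2 / (1 + 0.0424412) = 2 / 1.0424412 ≈ 1.918573.
and ρ(B_{ω*}) = 1.918573 − 1 = 0.918573.

ω* = 1.918573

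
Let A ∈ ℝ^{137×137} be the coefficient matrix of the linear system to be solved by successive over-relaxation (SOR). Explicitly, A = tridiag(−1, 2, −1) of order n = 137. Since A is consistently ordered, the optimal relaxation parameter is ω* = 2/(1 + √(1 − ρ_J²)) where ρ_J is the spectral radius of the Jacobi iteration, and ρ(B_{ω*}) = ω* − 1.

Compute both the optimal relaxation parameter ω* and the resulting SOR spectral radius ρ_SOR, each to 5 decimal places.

ω* = 1.95549, ρ_SOR = 0.95549

B_J for the 137×137 system has eigenvalues cos(kπ/138); ρ_J = cos(π/138) = 0.99974.
√(1 − cos²(π/138)) = sin(π/138) ≈ 0.022763.
Then 2/(1+√(1−ρ_J²)) = 2/(1+0.022763); ω* = 2/1.022763 = 1.95549.
ρ_SOR = ω* − 1 ≈ 0.95549.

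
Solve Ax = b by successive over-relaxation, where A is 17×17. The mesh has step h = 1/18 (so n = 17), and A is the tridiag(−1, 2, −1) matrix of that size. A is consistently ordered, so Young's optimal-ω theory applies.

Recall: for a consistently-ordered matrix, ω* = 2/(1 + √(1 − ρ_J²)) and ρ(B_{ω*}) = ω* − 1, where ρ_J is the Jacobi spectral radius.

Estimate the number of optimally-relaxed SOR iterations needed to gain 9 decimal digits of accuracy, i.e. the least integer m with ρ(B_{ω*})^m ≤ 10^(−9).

n=17: λ(B_J) = 1 − λ(A)/2 = cos(kπ/18); k=1 gives ρ_J = 0.9848078.
root = sin(π/18) = 0.1736482  (since 1−cos² = sin²).
Then 2/(1+√(1−ρ_J²)) = 2/(1+0.1736482); ω* = 2/1.1736482 = 1.7040882.
ρ_SOR = ω* − 1 = 1.7040882 − 1 = 0.7040882.
m ≥ 9·ln10 / (−ln 0.7040882) = 59.066; smallest integer m = 60.

m = 60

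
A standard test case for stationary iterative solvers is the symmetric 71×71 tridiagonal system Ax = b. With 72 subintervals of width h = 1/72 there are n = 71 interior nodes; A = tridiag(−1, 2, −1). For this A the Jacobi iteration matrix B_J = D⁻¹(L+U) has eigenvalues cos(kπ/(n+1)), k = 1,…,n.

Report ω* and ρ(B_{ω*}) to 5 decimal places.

ω* = 1.91641, ρ_SOR = 0.91641

ρ_J = max_k |cos(kπ/72)| = cos(π/72) = 0.99905
1 − cos²(π/72) = sin²(π/72) ⇒ √(1−ρ_J²) = sin(π/72) = 0.043619.
Then 2/(1+√(1−ρ_J²)) = 2/(1+0.043619); ω* = 2/1.043619 = 1.91641.
At ω = 1.91641 every |λ(B_ω)| = ω−1, so ρ_SOR = 0.91641.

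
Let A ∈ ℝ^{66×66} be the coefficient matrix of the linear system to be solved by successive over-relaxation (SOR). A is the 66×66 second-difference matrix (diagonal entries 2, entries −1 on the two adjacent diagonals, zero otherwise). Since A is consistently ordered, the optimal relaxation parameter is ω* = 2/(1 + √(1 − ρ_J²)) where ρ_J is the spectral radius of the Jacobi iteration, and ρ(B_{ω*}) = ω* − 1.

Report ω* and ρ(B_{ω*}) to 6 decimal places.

ω* = 1.910453, ρ_SOR = 0.910453

ρ_J = max_k |cos(kπ/67)| = cos(π/67) = 0.998901
√(1−ρ_J²) simplifies to sin(π/67) = 0.0468723.
So ω* = 2/1.0468723 = 1.910453 (Young).
ρ_SOR = ω* − 1 ≈ 0.910453.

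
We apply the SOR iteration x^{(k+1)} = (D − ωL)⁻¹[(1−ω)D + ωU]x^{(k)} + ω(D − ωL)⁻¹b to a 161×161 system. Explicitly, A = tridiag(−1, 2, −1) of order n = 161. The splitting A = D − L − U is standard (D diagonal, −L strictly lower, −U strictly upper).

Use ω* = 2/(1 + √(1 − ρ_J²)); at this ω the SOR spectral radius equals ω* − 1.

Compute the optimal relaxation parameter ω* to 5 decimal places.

ω* = 1.96196

½·tridiag(1,0,1) at n=161: λ_k = cos(kπ/162); max |λ| at k=1 ⇒ ρ_J = cos(π/162) ≈ 0.99981.
1 − cos²(π/162) = sin²(π/162) ⇒ √(1−ρ_J²) = sin(π/162) = 0.019391.
ω* = 2/(1 + 0.019391) = 2/1.019391 = 1.96196.
ρ_SOR = ω* − 1 ≈ 0.96196.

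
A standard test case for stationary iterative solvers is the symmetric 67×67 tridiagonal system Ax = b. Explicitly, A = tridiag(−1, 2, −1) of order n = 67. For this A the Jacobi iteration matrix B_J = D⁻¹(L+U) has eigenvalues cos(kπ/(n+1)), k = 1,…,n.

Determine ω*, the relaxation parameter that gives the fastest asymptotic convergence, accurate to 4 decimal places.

ω* = 1.9117

n=67: λ(B_J) = 1 − λ(A)/2 = cos(kπ/68); k=1 gives ρ_J = 0.9989.
√(1−ρ_J²) = |sin(π/68)| = 0.04618
Then 2/(1+√(1−ρ_J²)) = 2/(1+0.04618); ω* = 2/1.04618 = 1.9117.
ρ_SOR = ω* − 1 ≈ 0.9117.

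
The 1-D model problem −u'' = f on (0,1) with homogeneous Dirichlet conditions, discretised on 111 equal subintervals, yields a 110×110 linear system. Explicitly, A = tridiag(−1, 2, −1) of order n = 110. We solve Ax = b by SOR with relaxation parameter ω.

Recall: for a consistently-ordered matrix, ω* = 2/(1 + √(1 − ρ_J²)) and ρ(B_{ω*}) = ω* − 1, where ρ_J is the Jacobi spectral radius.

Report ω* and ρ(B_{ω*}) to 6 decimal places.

ω* = 1.944960, ρ_SOR = 0.944960

[ρ_J] n=110: ρ(B_J) = cos(π/(n+1)) = cos(π/111) = 0.999600.
1 − cos²(π/111) = sin²(π/111) ⇒ √(1−ρ_J²) = sin(π/111) = 0.0282989.
Young: ω* = 2/(1+√(1−ρ_J²)) = 2/(1+0.0282989) = 2/1.0282989 = 1.944960.
and ρ(B_{ω*}) = 1.944960 − 1 = 0.944960.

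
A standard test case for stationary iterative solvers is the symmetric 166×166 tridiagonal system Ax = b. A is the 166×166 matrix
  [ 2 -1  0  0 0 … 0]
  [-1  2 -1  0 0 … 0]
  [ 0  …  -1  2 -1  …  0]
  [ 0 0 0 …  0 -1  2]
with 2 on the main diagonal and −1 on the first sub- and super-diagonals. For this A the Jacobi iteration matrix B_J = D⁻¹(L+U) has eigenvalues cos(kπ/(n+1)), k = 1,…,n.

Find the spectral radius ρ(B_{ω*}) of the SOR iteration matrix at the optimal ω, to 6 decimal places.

ρ_SOR = 0.963073

ρ_J = max_k |cos(kπ/167)| = cos(π/167) = 0.999823
root = sin(π/167) = 0.0188108  (since 1−cos² = sin²).
[ω*] 2 ÷ (1 + 0.0188108) = 2 ÷ 1.0188108 = 1.963073.
[ρ_SOR] ω* − 1 = 0.963073.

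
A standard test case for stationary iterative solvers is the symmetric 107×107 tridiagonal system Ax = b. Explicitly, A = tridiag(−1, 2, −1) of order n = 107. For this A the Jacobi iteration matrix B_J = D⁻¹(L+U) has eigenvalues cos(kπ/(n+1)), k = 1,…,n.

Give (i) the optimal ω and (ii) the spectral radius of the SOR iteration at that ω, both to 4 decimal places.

ω* = 1.9435, ρ_SOR = 0.9435

ρ_J = max_k |cos(kπ/108)| = cos(π/108) = 0.9996
√(1 − cos²(π/108)) = sin(π/108) ≈ 0.02908.
ω* = 2/(1+0.02908) = 1.9435
and ρ(B_{ω*}) = 1.9435 − 1 = 0.9435.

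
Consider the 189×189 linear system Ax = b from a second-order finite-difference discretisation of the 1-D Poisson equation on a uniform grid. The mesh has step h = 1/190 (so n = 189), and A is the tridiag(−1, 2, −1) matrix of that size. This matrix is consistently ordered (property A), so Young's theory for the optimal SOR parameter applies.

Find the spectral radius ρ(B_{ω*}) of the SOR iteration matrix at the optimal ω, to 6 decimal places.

With n=189, ρ(Jacobi) = cos(π/190) = 0.999863.
√(1 − cos²(π/190)) = sin(π/190) ≈ 0.0165339.
ω* = 2/(1 + 0.0165339) = 2/1.0165339 = 1.967470.
Hence ρ(B_{ω*}) = 1.967470 − 1 = 0.967470.

ρ_SOR = 0.967470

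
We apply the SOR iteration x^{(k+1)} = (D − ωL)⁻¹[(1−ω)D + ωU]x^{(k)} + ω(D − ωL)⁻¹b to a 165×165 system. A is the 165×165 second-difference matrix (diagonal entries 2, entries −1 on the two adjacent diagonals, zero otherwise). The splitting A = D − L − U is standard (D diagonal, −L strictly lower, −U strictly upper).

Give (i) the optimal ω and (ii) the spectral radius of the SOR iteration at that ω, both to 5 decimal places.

ω* = 1.96285, ρ_SOR = 0.96285

With n=165, ρ(Jacobi) = cos(π/166) = 0.99982.
√(1 − cos²(π/166)) = sin(π/166) ≈ 0.018924.
So ω* = 2/1.018924 = 1.96285 (Young).
and ρ(B_{ω*}) = 1.96285 − 1 = 0.96285.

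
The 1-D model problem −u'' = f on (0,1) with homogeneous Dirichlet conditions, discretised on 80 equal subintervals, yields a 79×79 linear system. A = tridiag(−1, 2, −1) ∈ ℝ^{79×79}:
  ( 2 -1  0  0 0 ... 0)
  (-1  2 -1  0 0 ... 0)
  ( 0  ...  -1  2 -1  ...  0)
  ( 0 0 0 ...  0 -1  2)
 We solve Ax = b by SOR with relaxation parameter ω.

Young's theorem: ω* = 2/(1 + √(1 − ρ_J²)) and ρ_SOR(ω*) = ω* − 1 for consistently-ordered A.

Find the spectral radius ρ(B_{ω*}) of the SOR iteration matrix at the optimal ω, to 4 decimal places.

ρ_SOR = 0.9244

With n=79, ρ(Jacobi) = cos(π/80) = 0.9992.
√(1−ρ_J²) = |sin(π/80)| = 0.03926
ω* = 2/(1+0.03926) = 1.9244
At ω = 1.9244 every |λ(B_ω)| = ω−1, so ρ_SOR = 0.9244.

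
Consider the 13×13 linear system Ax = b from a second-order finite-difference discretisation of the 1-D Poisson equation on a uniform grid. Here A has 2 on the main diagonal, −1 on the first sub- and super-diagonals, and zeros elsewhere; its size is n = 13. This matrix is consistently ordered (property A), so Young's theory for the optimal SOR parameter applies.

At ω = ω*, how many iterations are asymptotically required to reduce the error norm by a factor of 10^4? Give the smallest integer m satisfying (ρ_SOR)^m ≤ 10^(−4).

m = 21

spectrum of D⁻¹(L+U) = {cos(kπ/14) : 1≤k≤13}; ρ_J = cos(π/14) = 0.9749279.
√(1−ρ_J²) simplifies to sin(π/14) = 0.2225209.
ω* = 2 / (1 + 0.2225209) = 2 / 1.2225209 ≈ 1.6359639.
ρ_SOR = ω* − 1 ≈ 0.6359639.
m ≥ 4·ln10 / (−ln 0.6359639) = 20.349; smallest integer m = 21.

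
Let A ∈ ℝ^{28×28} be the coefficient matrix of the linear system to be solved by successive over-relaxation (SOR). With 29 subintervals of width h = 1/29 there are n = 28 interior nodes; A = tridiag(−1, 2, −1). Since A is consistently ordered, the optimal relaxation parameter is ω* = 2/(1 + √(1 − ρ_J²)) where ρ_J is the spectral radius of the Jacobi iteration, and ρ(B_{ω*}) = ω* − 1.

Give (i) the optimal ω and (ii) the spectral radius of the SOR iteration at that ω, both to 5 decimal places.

spectrum of D⁻¹(L+U) = {cos(kπ/29) : 1≤k≤28}; ρ_J = cos(π/29) = 0.99414.
√(1−ρ_J²) simplifies to sin(π/29) = 0.108119.
ω* = 2/(1+0.108119) = 1.80486
Hence ρ(B_{ω*}) = 1.80486 − 1 = 0.80486.

ω* = 1.80486, ρ_SOR = 0.80486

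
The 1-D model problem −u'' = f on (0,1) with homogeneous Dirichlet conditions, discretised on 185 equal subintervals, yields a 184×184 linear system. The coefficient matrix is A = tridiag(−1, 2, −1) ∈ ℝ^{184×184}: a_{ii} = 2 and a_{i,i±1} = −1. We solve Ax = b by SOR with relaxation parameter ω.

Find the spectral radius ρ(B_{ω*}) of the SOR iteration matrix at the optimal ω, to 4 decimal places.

n=184: λ(B_J) = 1 − λ(A)/2 = cos(kπ/185); k=1 gives ρ_J = 0.9999.
1 − cos²(π/185) = sin²(π/185) ⇒ √(1−ρ_J²) = sin(π/185) = 0.01698.
So ω* = 2/1.01698 = 1.9666 (Young).
and ρ(B_{ω*}) = 1.9666 − 1 = 0.9666.

ρ_SOR = 0.9666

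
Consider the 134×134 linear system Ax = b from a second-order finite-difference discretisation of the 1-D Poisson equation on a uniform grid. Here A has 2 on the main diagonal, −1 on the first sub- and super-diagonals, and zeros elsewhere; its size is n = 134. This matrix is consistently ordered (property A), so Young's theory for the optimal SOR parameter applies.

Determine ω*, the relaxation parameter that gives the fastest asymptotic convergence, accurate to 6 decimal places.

ω* = 1.954520

[ρ_J] n=134: ρ(B_J) = cos(π/(n+1)) = cos(π/135) = 0.999729.
√(1 − cos²(π/135)) = sin(π/135) ≈ 0.0232690.
ω* = 2/(1+0.0232690) = 1.954520
Hence ρ(B_{ω*}) = 1.954520 − 1 = 0.954520.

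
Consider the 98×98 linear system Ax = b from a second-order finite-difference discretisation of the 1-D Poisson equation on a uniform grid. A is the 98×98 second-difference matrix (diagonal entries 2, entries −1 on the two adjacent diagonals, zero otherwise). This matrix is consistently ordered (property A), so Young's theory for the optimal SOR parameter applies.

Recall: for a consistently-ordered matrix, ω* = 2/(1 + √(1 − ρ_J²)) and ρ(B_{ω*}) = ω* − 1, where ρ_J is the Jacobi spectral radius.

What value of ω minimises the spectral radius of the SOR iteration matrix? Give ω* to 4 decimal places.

ω* = 1.9385

[ρ_J] n=98: ρ(B_J) = cos(π/(n+1)) = cos(π/99) = 0.9995.
√(1−ρ_J²) simplifies to sin(π/99) = 0.03173.
Then 2/(1+√(1−ρ_J²)) = 2/(1+0.03173); ω* = 2/1.03173 = 1.9385.
and ρ(B_{ω*}) = 1.9385 − 1 = 0.9385.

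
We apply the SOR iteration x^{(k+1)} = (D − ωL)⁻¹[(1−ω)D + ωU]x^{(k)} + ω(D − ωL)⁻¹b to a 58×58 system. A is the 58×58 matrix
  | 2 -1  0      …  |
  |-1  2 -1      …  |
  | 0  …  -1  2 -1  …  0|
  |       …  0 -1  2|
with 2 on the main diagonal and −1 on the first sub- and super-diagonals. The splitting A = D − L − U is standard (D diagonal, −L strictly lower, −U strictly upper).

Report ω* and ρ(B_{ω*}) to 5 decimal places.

ω* = 1.89893, ρ_SOR = 0.89893

B_J for the 58×58 system has eigenvalues cos(kπ/59); ρ_J = cos(π/59) = 0.99858.
1 − cos²(π/59) = sin²(π/59) ⇒ √(1−ρ_J²) = sin(π/59) = 0.053222.
ω* = 2/(1+0.053222) = 1.89893
ρ_SOR = ω* − 1 ≈ 0.89893.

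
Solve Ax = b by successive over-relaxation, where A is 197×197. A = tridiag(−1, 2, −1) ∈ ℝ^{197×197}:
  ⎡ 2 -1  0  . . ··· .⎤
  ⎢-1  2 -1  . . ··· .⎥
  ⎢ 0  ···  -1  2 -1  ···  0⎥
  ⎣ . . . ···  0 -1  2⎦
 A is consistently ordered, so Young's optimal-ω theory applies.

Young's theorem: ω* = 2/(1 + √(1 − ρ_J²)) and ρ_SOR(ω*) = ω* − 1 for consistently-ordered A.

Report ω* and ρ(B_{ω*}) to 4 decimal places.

ω* = 1.9688, ρ_SOR = 0.9688

ρ_J = max_k |cos(kπ/198)| = cos(π/198) = 0.9999
1 − cos²(π/198) = sin²(π/198) ⇒ √(1−ρ_J²) = sin(π/198) = 0.01587.
ω* = 2 / (1 + 0.01587) = 2 / 1.01587 ≈ 1.9688.
ρ_SOR = ω* − 1 = 1.9688 − 1 = 0.9688.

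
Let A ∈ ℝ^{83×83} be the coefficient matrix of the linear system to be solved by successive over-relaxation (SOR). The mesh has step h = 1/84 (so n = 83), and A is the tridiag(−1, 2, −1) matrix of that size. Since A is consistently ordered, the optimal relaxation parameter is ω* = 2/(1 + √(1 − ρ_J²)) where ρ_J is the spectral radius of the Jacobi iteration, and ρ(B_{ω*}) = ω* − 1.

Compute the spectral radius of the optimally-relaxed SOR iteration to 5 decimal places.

B_J for the 83×83 system has eigenvalues cos(kπ/84); ρ_J = cos(π/84) = 0.99930.
√(1 − cos²(π/84)) = sin(π/84) ≈ 0.037391.
ω* = 2/(1 + 0.037391) = 2/1.037391 = 1.92791.
and ρ(B_{ω*}) = 1.92791 − 1 = 0.92791.

ρ_SOR = 0.92791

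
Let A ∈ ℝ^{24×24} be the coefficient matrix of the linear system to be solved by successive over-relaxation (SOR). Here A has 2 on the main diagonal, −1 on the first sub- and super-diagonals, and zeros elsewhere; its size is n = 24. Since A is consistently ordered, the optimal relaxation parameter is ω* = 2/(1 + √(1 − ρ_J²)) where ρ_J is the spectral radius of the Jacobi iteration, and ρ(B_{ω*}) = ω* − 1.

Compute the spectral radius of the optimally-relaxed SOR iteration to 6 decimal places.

n=24: λ(B_J) = 1 − λ(A)/2 = cos(kπ/25); k=1 gives ρ_J = 0.992115.
√(1 − cos²(π/25)) = sin(π/25) ≈ 0.1253332.
[ω*] 2 ÷ (1 + 0.1253332) = 2 ÷ 1.1253332 = 1.777251.
[ρ_SOR] ω* − 1 = 0.777251.

ρ_SOR = 0.777251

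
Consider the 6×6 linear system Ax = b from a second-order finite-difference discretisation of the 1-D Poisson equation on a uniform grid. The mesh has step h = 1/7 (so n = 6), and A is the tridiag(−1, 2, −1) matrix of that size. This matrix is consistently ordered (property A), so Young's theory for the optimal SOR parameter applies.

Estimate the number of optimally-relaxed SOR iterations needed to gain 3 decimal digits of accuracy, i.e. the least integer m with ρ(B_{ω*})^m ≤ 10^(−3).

spectrum of D⁻¹(L+U) = {cos(kπ/7) : 1≤k≤6}; ρ_J = cos(π/7) = 0.9009689.
root = sin(π/7) = 0.4338837  (since 1−cos² = sin²).
[ω*] 2 ÷ (1 + 0.4338837) = 2 ÷ 1.4338837 = 1.3948133.
ρ_SOR = ω* − 1 ≈ 0.3948133.
(0.3948133)^m ≤ 10^{−3}  ⇒  m·ln(0.3948133) ≤ −3·ln10  ⇒  m ≥ 7.433  ⇒  m = 8

m = 8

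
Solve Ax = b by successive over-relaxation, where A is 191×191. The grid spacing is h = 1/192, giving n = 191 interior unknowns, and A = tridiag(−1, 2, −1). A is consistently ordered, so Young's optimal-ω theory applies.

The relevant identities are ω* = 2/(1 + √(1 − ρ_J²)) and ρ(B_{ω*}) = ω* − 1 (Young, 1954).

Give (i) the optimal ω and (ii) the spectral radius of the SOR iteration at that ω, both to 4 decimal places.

ω* = 1.9678, ρ_SOR = 0.9678

With n=191, ρ(Jacobi) = cos(π/192) = 0.9999.
1 − cos²(π/192) = sin²(π/192) ⇒ √(1−ρ_J²) = sin(π/192) = 0.01636.
Young: ω* = 2/(1+√(1−ρ_J²)) = 2/(1+0.01636) = 2/1.01636 = 1.9678.
Hence ρ(B_{ω*}) = 1.9678 − 1 = 0.9678.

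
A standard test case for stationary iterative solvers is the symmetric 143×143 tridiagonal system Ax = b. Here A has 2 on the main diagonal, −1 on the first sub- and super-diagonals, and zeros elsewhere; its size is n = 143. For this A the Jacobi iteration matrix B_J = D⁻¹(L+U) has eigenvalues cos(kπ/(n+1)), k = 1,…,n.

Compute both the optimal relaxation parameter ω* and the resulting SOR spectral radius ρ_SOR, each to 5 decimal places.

ρ_J = max_k |cos(kπ/144)| = cos(π/144) = 0.99976
√(1−ρ_J²) simplifies to sin(π/144) = 0.021815.
ω* = 2 / (1 + 0.021815) = 2 / 1.021815 ≈ 1.95730.
ρ_SOR = ω* − 1 ≈ 0.95730.

ω* = 1.95730, ρ_SOR = 0.95730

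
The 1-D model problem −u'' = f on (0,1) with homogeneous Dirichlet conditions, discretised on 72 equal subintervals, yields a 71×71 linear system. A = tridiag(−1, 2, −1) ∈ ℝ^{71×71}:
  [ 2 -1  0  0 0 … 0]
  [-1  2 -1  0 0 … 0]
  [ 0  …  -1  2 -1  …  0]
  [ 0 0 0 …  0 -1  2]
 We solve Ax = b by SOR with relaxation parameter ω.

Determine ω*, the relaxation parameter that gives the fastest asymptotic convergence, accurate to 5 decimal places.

ω* = 1.91641

ρ_J = max_k |cos(kπ/72)| = cos(π/72) = 0.99905
√(1−ρ_J²) simplifies to sin(π/72) = 0.043619.
ω* = 2 / (1 + 0.043619) = 2 / 1.043619 ≈ 1.91641.
ρ_SOR = ω* − 1 = 1.91641 − 1 = 0.91641.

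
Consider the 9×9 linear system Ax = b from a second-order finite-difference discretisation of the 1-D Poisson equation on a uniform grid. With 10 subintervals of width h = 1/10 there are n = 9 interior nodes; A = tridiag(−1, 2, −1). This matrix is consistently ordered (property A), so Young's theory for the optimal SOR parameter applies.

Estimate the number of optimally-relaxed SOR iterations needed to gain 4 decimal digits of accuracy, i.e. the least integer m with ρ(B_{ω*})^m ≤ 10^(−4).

m = 15

spectrum of D⁻¹(L+U) = {cos(kπ/10) : 1≤k≤9}; ρ_J = cos(π/10) = 0.9510565.
√(1−ρ_J²) simplifies to sin(π/10) = 0.3090170.
Then 2/(1+√(1−ρ_J²)) = 2/(1+0.3090170); ω* = 2/1.3090170 = 1.5278640.
ρ_SOR = ω* − 1 = 1.5278640 − 1 = 0.5278640.
Need (0.5278640)^m ≤ 10^(−4): m ≥ 4·ln10/|ln 0.5278640| = 9.21034/0.638917 = 14.416 ⇒ m = 15.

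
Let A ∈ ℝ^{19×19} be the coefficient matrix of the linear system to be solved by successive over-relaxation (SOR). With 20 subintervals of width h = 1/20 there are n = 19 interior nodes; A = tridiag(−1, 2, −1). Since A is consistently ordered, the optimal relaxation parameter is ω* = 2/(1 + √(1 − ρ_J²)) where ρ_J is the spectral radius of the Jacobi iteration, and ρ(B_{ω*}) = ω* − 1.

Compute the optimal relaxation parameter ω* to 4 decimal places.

ρ_J = max_k |cos(kπ/20)| = cos(π/20) = 0.9877
√(1−ρ_J²) = |sin(π/20)| = 0.15643
[ω*] 2 ÷ (1 + 0.15643) = 2 ÷ 1.15643 = 1.7295.
ρ(B_{ω*}) = ω*−1 = 0.7295

ω* = 1.7295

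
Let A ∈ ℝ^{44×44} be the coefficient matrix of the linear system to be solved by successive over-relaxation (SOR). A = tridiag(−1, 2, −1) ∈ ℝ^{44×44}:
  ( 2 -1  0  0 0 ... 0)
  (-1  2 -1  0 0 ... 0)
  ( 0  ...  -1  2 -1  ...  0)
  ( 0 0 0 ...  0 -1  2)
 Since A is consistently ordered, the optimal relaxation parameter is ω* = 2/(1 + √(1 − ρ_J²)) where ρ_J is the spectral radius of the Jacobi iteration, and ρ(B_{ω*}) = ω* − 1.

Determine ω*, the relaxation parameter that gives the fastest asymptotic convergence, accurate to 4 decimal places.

ω* = 1.8696

With n=44, ρ(Jacobi) = cos(π/45) = 0.9976.
√(1−ρ_J²) simplifies to sin(π/45) = 0.06976.
[ω*] 2 ÷ (1 + 0.06976) = 2 ÷ 1.06976 = 1.8696.
ρ(B_{ω*}) = ω*−1 = 0.8696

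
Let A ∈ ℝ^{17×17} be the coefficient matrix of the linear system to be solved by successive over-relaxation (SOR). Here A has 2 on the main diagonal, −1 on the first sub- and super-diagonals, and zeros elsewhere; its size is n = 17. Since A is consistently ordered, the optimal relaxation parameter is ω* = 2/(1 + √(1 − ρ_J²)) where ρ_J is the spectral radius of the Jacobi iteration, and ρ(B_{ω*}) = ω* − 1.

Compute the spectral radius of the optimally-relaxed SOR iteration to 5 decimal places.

[ρ_J] n=17: ρ(B_J) = cos(π/(n+1)) = cos(π/18) = 0.98481.
√(1−ρ_J²) = |sin(π/18)| = 0.173648
ω* = 2/(1 + 0.173648) = 2/1.173648 = 1.70409.
and ρ(B_{ω*}) = 1.70409 − 1 = 0.70409.

ρ_SOR = 0.70409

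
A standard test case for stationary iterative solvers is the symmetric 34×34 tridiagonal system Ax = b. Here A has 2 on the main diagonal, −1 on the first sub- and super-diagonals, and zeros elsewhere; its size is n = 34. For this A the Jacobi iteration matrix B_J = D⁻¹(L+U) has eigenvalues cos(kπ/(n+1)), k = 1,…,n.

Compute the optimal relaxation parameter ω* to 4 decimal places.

B_J for the 34×34 system has eigenvalues cos(kπ/35); ρ_J = cos(π/35) = 0.9960.
1 − cos²(π/35) = sin²(π/35) ⇒ √(1−ρ_J²) = sin(π/35) = 0.08964.
So ω* = 2/1.08964 = 1.8355 (Young).
and ρ(B_{ω*}) = 1.8355 − 1 = 0.8355.

ω* = 1.8355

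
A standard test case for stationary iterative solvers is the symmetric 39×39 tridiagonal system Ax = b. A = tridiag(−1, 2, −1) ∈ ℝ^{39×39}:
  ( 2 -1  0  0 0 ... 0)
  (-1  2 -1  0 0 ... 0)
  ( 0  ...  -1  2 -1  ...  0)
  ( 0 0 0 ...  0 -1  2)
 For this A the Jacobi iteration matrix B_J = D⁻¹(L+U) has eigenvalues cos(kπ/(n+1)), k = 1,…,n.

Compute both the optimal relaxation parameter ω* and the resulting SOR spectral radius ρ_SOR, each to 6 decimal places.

B_J for the 39×39 system has eigenvalues cos(kπ/40); ρ_J = cos(π/40) = 0.996917.
1 − cos²(π/40) = sin²(π/40) ⇒ √(1−ρ_J²) = sin(π/40) = 0.0784591.
So ω* = 2/1.0784591 = 1.854498 (Young).
At ω = 1.854498 every |λ(B_ω)| = ω−1, so ρ_SOR = 0.854498.

ω* = 1.854498, ρ_SOR = 0.854498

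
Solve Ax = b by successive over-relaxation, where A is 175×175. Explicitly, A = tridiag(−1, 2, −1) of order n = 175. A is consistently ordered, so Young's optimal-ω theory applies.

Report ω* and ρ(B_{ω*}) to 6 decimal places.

ω* = 1.964928, ρ_SOR = 0.964928

n=175: λ(B_J) = 1 − λ(A)/2 = cos(kπ/176); k=1 gives ρ_J = 0.999841.
root = sin(π/176) = 0.0178490  (since 1−cos² = sin²).
Then 2/(1+√(1−ρ_J²)) = 2/(1+0.0178490); ω* = 2/1.0178490 = 1.964928.
[ρ_SOR] ω* − 1 = 0.964928.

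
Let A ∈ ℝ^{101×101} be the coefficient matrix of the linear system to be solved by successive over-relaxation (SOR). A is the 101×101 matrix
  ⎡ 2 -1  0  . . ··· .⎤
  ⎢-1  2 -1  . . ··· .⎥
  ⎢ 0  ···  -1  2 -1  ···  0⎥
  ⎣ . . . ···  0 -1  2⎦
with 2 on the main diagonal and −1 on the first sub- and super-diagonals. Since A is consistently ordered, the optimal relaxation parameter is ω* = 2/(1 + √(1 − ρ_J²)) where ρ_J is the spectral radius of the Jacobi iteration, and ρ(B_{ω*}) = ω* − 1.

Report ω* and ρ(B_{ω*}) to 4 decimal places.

n=101: λ(B_J) = 1 − λ(A)/2 = cos(kπ/102); k=1 gives ρ_J = 0.9995.
root = sin(π/102) = 0.03080  (since 1−cos² = sin²).
ω* = 2/(1+0.03080) = 1.9402
and ρ(B_{ω*}) = 1.9402 − 1 = 0.9402.

ω* = 1.9402, ρ_SOR = 0.9402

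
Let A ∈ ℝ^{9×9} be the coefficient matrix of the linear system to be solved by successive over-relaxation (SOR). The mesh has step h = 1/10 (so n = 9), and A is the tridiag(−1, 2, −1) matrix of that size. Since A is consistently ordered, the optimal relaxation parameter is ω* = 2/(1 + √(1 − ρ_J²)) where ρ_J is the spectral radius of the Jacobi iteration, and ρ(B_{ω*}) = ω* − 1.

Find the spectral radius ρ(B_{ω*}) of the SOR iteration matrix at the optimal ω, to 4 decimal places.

With n=9, ρ(Jacobi) = cos(π/10) = 0.9511.
√(1−ρ_J²) simplifies to sin(π/10) = 0.30902.
So ω* = 2/1.30902 = 1.5279 (Young).
At ω = 1.5279 every |λ(B_ω)| = ω−1, so ρ_SOR = 0.5279.

ρ_SOR = 0.5279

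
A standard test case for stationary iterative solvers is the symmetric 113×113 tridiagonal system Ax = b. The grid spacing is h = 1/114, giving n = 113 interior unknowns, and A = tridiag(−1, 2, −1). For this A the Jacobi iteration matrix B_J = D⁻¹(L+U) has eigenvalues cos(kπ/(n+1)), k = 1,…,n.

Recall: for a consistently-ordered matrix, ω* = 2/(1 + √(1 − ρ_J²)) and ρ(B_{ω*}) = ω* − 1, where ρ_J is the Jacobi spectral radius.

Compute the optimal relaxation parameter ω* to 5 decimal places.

ω* = 1.94637

spectrum of D⁻¹(L+U) = {cos(kπ/114) : 1≤k≤113}; ρ_J = cos(π/114) = 0.99962.
root = sin(π/114) = 0.027554  (since 1−cos² = sin²).
ω* = 2/(1 + 0.027554) = 2/1.027554 = 1.94637.
ρ(B_{ω*}) = ω*−1 = 0.94637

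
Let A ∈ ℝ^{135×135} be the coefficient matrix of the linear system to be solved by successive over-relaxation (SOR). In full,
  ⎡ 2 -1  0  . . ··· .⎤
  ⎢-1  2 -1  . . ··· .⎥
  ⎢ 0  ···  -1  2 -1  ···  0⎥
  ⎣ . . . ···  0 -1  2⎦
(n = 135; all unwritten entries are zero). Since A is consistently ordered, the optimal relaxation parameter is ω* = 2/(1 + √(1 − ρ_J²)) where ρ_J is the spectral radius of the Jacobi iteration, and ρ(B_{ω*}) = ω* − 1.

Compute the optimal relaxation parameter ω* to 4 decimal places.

ω* = 1.9548

½·tridiag(1,0,1) at n=135: λ_k = cos(kπ/136); max |λ| at k=1 ⇒ ρ_J = cos(π/136) ≈ 0.9997.
√(1 − cos²(π/136)) = sin(π/136) ≈ 0.02310.
ω* = 2 / (1 + 0.02310) = 2 / 1.02310 ≈ 1.9548.
ρ_SOR = ω* − 1 = 1.9548 − 1 = 0.9548.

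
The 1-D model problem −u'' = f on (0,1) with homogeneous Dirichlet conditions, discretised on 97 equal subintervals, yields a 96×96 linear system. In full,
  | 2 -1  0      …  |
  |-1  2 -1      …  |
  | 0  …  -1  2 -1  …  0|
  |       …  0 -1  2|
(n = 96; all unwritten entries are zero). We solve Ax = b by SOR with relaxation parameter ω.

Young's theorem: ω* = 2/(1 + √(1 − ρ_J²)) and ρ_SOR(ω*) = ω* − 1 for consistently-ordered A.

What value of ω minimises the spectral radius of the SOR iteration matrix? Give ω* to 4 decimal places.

ω* = 1.9373

½·tridiag(1,0,1) at n=96: λ_k = cos(kπ/97); max |λ| at k=1 ⇒ ρ_J = cos(π/97) ≈ 0.9995.
root = sin(π/97) = 0.03238  (since 1−cos² = sin²).
Young: ω* = 2/(1+√(1−ρ_J²)) = 2/(1+0.03238) = 2/1.03238 = 1.9373.
At ω = 1.9373 every |λ(B_ω)| = ω−1, so ρ_SOR = 0.9373.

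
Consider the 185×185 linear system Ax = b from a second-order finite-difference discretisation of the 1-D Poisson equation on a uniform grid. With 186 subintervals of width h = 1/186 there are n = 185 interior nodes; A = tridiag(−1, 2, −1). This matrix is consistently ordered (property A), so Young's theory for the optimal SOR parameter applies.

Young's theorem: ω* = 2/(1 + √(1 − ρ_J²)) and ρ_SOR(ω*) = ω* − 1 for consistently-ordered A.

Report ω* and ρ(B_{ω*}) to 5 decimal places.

ω* = 1.96678, ρ_SOR = 0.96678

ρ_J = max_k |cos(kπ/186)| = cos(π/186) = 0.99986
1 − cos²(π/186) = sin²(π/186) ⇒ √(1−ρ_J²) = sin(π/186) = 0.016889.
Then 2/(1+√(1−ρ_J²)) = 2/(1+0.016889); ω* = 2/1.016889 = 1.96678.
At ω = 1.96678 every |λ(B_ω)| = ω−1, so ρ_SOR = 0.96678.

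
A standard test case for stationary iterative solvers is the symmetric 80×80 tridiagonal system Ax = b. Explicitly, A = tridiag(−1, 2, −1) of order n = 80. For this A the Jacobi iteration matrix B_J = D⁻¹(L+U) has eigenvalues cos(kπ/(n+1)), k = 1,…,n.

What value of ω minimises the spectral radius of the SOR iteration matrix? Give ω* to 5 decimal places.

n=80: λ(B_J) = 1 − λ(A)/2 = cos(kπ/81); k=1 gives ρ_J = 0.99925.
√(1−ρ_J²) simplifies to sin(π/81) = 0.038775.
ω* = 2 / (1 + 0.038775) = 2 / 1.038775 ≈ 1.92534.
ρ(B_{ω*}) = ω*−1 = 0.92534

ω* = 1.92534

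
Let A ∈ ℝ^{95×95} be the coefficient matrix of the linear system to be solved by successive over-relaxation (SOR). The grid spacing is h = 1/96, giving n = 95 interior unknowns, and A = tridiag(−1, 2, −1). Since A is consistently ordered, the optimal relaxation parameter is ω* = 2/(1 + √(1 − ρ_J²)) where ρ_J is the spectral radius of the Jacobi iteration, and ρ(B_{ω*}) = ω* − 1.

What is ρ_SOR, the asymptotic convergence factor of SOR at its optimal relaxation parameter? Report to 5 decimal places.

ρ_SOR = 0.93664

½·tridiag(1,0,1) at n=95: λ_k = cos(kπ/96); max |λ| at k=1 ⇒ ρ_J = cos(π/96) ≈ 0.99946.
√(1 − cos²(π/96)) = sin(π/96) ≈ 0.032719.
Young: ω* = 2/(1+√(1−ρ_J²)) = 2/(1+0.032719) = 2/1.032719 = 1.93664.
ρ(B_{ω*}) = ω*−1 = 0.93664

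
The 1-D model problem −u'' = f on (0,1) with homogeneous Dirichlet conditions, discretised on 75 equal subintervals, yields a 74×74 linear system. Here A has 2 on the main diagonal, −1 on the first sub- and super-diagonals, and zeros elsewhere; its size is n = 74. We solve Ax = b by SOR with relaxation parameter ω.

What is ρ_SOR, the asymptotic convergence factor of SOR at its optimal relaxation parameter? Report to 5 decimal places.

ρ_J = max_k |cos(kπ/75)| = cos(π/75) = 0.99912
1 − cos²(π/75) = sin²(π/75) ⇒ √(1−ρ_J²) = sin(π/75) = 0.041876.
[ω*] 2 ÷ (1 + 0.041876) = 2 ÷ 1.041876 = 1.91961.
Hence ρ(B_{ω*}) = 1.91961 − 1 = 0.91961.

ρ_SOR = 0.91961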